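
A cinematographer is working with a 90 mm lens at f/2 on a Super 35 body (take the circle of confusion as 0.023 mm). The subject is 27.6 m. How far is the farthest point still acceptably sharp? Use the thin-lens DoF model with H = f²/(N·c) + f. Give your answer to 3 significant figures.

32.7 m

Hyperfocal distance H = f²/(N·c) + f = 90²/(2 × 0.023) + 90 = 8100/0.046 + 90 ≈ 176177.0 mm ≈ 176.2 m.
Far limit Df = s·(H − f)/(H − s) = 27600 × (176177.0 − 90) / (176177.0 − 27600) = 27600 × 176087.0 / 148577.0 ≈ 32710 mm ≈ 32.7 m.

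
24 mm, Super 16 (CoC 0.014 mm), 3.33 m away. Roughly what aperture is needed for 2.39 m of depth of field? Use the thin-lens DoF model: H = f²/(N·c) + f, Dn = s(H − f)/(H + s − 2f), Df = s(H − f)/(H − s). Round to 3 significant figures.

Write h = H − f = f²/(N·c). The thin-lens limits are Dn = s·h/(h + (s−f)) and Df = s·h/(h − (s−f)), so DoF = Df − Dn = 2·s·(s−f)·h / (h² − (s−f)²).
That is a quadratic in h: DoF·h² − 2·s·(s−f)·h − DoF·(s−f)² = 0 ⇒ h = (s−f)·(s + √(s² + DoF²)) / DoF = 3306 × (3330 + √(3330² + 2390²)) / 2390 = 3306 × (3330 + 4098.90) / 2390 ≈ 10276 mm.
Then N = f²/(c·h) = 24² / (0.014 × 10276) = 576 / 143.87 ≈ 4.

f/4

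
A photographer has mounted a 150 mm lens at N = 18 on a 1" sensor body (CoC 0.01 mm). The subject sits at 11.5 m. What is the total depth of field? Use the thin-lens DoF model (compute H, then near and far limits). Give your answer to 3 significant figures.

Hyperfocal distance H = f²/(N·c) + f = 150²/(18 × 0.01) + 150 = 22500/0.18 + 150 ≈ 125150.0 mm ≈ 125.2 m.
Near limit Dn = s·(H − f)/(H + s − 2f) = 11500 × (125150.0 − 150) / (125150.0 + 11500 − 2 × 150) = 11500 × 125000.0 / 136350.0 ≈ 10542.7 mm.
Far limit Df = s·(H − f)/(H − s) = 11500 × (125150.0 − 150) / (125150.0 − 11500) = 11500 × 125000.0 / 113650.0 ≈ 12648.5 mm.
Depth of field = Df − Dn = 12648.5 − 10542.7 ≈ 2105.8 mm ≈ 2.11 m.

2.11 m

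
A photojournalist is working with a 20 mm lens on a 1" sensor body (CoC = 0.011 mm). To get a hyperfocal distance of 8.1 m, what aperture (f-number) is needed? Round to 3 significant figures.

f/4.50

Rearrange H = f²/(N·c) + f for N: N = f² / ((H − f)·c).
N = 20² / ((8100 − 20) × 0.011) = 400 / 88.88 ≈ 4.50.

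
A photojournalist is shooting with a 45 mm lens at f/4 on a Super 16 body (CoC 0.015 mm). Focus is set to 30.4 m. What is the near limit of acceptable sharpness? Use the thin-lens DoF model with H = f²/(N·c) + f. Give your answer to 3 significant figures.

16.0 m

Hyperfocal distance H = f²/(N·c) + f = 45²/(4 × 0.015) + 45 = 2025/0.06 + 45 ≈ 33795.0 mm ≈ 33.80 m.
Near limit Dn = s·(H − f)/(H + s − 2f) = 30400 × (33795.0 − 45) / (33795.0 + 30400 − 2 × 45) = 30400 × 33750.0 / 64105.0 ≈ 16005 mm ≈ 16.0 m.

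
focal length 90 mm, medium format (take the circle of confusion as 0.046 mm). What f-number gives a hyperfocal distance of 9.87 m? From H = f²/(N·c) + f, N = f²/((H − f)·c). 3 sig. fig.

Rearrange H = f²/(N·c) + f for N: N = f² / ((H − f)·c).
N = 90² / ((9870 − 90) × 0.046) = 8100 / 449.9 ≈ 18.

f/18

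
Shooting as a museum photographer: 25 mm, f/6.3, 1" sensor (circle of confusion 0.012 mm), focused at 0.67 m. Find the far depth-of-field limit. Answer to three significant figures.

Hyperfocal distance H = f²/(N·c) + f = 25²/(6.3 × 0.012) + 25 = 625/0.0756 + 25 ≈ 8292.2 mm ≈ 8.292 m.
Far limit Df = s·(H − f)/(H − s) = 670 × (8292.2 − 25) / (8292.2 − 670) = 670 × 8267.2 / 7622.2 ≈ 726.70 mm ≈ 0.727 m.

0.727 m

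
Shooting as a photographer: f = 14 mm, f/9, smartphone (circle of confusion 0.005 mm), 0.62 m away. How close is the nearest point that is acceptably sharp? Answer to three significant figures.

Hyperfocal distance H = f²/(N·c) + f = 14²/(9 × 0.005) + 14 = 196/0.045 + 14 ≈ 4369.6 mm ≈ 4.370 m.
Near limit Dn = s·(H − f)/(H + s − 2f) = 620 × (4369.6 − 14) / (4369.6 + 620 − 2 × 14) = 620 × 4355.6 / 4961.6 ≈ 544.27 mm ≈ 0.544 m.

0.544 m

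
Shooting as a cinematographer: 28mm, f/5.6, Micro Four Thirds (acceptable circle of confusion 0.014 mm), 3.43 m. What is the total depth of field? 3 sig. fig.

2.64 m

Hyperfocal distance H = f²/(N·c) + f = 28²/(5.6 × 0.014) + 28 = 784/0.0784 + 28 ≈ 10028.0 mm ≈ 10.03 m.
Near limit Dn = s·(H − f)/(H + s − 2f) = 3430 × (10028.0 − 28) / (10028.0 + 3430 − 2 × 28) = 3430 × 10000.0 / 13402.0 ≈ 2559.3 mm.
Far limit Df = s·(H − f)/(H − s) = 3430 × (10028.0 − 28) / (10028.0 − 3430) = 3430 × 10000.0 / 6598.0 ≈ 5198.5 mm.
Depth of field = Df − Dn = 5198.5 − 2559.3 ≈ 2639.2 mm ≈ 2.64 m.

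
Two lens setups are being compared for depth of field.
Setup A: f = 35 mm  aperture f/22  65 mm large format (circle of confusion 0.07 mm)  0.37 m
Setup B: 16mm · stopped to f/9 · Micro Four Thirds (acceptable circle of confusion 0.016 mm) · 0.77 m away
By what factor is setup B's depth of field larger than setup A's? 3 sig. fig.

2.10

Setup A: H = 35²/(22×0.07) + 35 ≈ 830.5 mm; DoF = Df − Dn = 639.19 − 260.35 ≈ 378.84 mm.
Setup B: H = 16²/(9×0.016) + 16 ≈ 1793.8 mm; DoF = Df − Dn = 1337.10 − 540.68 ≈ 796.42 mm.
Ratio = 796.42 / 378.84 ≈ 2.10.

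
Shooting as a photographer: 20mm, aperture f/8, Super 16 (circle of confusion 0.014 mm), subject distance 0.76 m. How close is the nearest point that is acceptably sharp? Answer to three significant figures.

0.630 m

Hyperfocal distance H = f²/(N·c) + f = 20²/(8 × 0.014) + 20 = 400/0.112 + 20 ≈ 3591.4 mm ≈ 3.591 m.
Near limit Dn = s·(H − f)/(H + s − 2f) = 760 × (3591.4 − 20) / (3591.4 + 760 − 2 × 20) = 760 × 3571.4 / 4311.4 ≈ 629.56 mm ≈ 0.630 m.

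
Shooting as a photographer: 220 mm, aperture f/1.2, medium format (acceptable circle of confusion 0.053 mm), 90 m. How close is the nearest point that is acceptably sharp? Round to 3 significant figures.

80.5 m

Hyperfocal distance H = f²/(N·c) + f = 220²/(1.2 × 0.053) + 220 = 48400/0.0636 + 220 ≈ 761226.3 mm ≈ 761.2 m.
Near limit Dn = s·(H − f)/(H + s − 2f) = 90000 × (761226.3 − 220) / (761226.3 + 90000 − 2 × 220) = 90000 × 761006.3 / 850786.3 ≈ 80503 mm ≈ 80.5 m.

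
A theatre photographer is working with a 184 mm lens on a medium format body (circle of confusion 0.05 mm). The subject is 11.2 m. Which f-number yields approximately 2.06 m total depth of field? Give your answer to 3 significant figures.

Write h = H − f = f²/(N·c). The thin-lens limits are Dn = s·h/(h + (s−f)) and Df = s·h/(h − (s−f)), so DoF = Df − Dn = 2·s·(s−f)·h / (h² − (s−f)²).
That is a quadratic in h: DoF·h² − 2·s·(s−f)·h − DoF·(s−f)² = 0 ⇒ h = (s−f)·(s + √(s² + DoF²)) / DoF = 11016 × (11200 + √(11200² + 2060²)) / 2060 = 11016 × (11200 + 11387.9) / 2060 ≈ 120790 mm.
Then N = f²/(c·h) = 184² / (0.05 × 120790) = 33856 / 6039.5 ≈ 5.61.

f/5.61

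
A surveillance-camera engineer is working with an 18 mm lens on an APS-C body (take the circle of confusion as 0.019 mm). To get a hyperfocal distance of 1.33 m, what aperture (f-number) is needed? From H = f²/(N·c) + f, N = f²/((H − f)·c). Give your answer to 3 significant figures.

f/13

Rearrange H = f²/(N·c) + f for N: N = f² / ((H − f)·c).
N = 18² / ((1330 − 18) × 0.019) = 324 / 24.93 ≈ 13.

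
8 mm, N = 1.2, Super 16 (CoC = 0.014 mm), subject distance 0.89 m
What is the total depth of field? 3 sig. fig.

435 mm

Hyperfocal distance H = f²/(N·c) + f = 8²/(1.2 × 0.014) + 8 = 64/0.0168 + 8 ≈ 3817.5 mm ≈ 3.818 m.
Near limit Dn = s·(H − f)/(H + s − 2f) = 890 × (3817.5 − 8) / (3817.5 + 890 − 2 × 8) = 890 × 3809.5 / 4691.5 ≈ 722.68 mm.
Far limit Df = s·(H − f)/(H − s) = 890 × (3817.5 − 8) / (3817.5 − 890) = 890 × 3809.5 / 2927.5 ≈ 1158.14 mm.
Depth of field = Df − Dn = 1158.14 − 722.68 ≈ 435.46 mm.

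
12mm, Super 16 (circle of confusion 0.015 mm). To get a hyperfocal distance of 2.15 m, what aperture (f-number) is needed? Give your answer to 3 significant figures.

Rearrange H = f²/(N·c) + f for N: N = f² / ((H − f)·c).
N = 12² / ((2150 − 12) × 0.015) = 144 / 32.07 ≈ 4.49.

f/4.49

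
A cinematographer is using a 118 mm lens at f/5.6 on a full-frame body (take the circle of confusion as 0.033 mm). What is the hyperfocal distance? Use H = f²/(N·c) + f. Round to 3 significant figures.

75.5 m

Hyperfocal distance H = f²/(N·c) + f = 118²/(5.6 × 0.033) + 118 = 13924/0.1848 + 118 ≈ 75464.3 mm ≈ 75.5 m.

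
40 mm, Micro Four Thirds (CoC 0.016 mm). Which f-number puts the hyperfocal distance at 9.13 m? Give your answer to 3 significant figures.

Rearrange H = f²/(N·c) + f for N: N = f² / ((H − f)·c).
N = 40² / ((9130 − 40) × 0.016) = 1600 / 145.4 ≈ 11.

f/11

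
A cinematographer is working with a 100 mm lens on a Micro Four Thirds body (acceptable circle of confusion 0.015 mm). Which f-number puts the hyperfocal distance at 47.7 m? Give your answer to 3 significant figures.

Rearrange H = f²/(N·c) + f for N: N = f² / ((H − f)·c).
N = 100² / ((47700 − 100) × 0.015) = 10000 / 714.0 ≈ 14.

f/14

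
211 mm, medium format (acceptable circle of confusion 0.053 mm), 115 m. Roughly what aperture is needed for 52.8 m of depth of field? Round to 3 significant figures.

Write h = H − f = f²/(N·c). The thin-lens limits are Dn = s·h/(h + (s−f)) and Df = s·h/(h − (s−f)), so DoF = Df − Dn = 2·s·(s−f)·h / (h² − (s−f)²).
That is a quadratic in h: DoF·h² − 2·s·(s−f)·h − DoF·(s−f)² = 0 ⇒ h = (s−f)·(s + √(s² + DoF²)) / DoF = 114789 × (115000 + √(115000² + 52800²)) / 52800 = 114789 × (115000 + 126542) / 52800 ≈ 525120 mm.
Then N = f²/(c·h) = 211² / (0.053 × 525120) = 44521 / 27831 ≈ 1.60.

f/1.60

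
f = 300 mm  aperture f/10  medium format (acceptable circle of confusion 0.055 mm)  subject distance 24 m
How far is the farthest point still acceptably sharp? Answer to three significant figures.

28.1 m

Hyperfocal distance H = f²/(N·c) + f = 300²/(10 × 0.055) + 300 = 90000/0.55 + 300 ≈ 163936.4 mm ≈ 163.9 m.
Far limit Df = s·(H − f)/(H − s) = 24000 × (163936.4 − 300) / (163936.4 − 24000) = 24000 × 163636.4 / 139936.4 ≈ 28065 mm ≈ 28.1 m.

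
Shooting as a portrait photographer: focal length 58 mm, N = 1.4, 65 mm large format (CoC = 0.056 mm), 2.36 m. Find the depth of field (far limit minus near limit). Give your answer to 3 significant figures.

254 mm

Hyperfocal distance H = f²/(N·c) + f = 58²/(1.4 × 0.056) + 58 = 3364/0.0784 + 58 ≈ 42966.2 mm ≈ 42.97 m.
Near limit Dn = s·(H − f)/(H + s − 2f) = 2360 × (42966.2 − 58) / (42966.2 + 2360 − 2 × 58) = 2360 × 42908.2 / 45210.2 ≈ 2239.83 mm.
Far limit Df = s·(H − f)/(H − s) = 2360 × (42966.2 − 58) / (42966.2 − 2360) = 2360 × 42908.2 / 40606.2 ≈ 2493.79 mm.
Depth of field = Df − Dn = 2493.79 − 2239.83 ≈ 253.96 mm.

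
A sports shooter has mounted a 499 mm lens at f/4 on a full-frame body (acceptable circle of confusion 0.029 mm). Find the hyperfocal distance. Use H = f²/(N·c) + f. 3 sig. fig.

Hyperfocal distance H = f²/(N·c) + f = 499²/(4 × 0.029) + 499 = 249001/0.116 + 499 ≈ 2147059.3 mm ≈ 2150 m.

2150 m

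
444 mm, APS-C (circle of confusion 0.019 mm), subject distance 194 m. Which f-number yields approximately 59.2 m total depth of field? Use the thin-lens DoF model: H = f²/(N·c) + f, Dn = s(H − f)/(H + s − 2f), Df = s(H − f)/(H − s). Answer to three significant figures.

f/8

Write h = H − f = f²/(N·c). The thin-lens limits are Dn = s·h/(h + (s−f)) and Df = s·h/(h − (s−f)), so DoF = Df − Dn = 2·s·(s−f)·h / (h² − (s−f)²).
That is a quadratic in h: DoF·h² − 2·s·(s−f)·h − DoF·(s−f)² = 0 ⇒ h = (s−f)·(s + √(s² + DoF²)) / DoF = 193556 × (194000 + √(194000² + 59200²)) / 59200 = 193556 × (194000 + 202832) / 59200 ≈ 1297451 mm.
Then N = f²/(c·h) = 444² / (0.019 × 1297451) = 197136 / 24652 ≈ 8.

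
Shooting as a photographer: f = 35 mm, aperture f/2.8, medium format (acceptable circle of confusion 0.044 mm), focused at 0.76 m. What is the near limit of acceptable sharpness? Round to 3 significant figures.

0.708 m

Hyperfocal distance H = f²/(N·c) + f = 35²/(2.8 × 0.044) + 35 = 1225/0.1232 + 35 ≈ 9978.2 mm ≈ 9.978 m.
Near limit Dn = s·(H − f)/(H + s − 2f) = 760 × (9978.2 − 35) / (9978.2 + 760 − 2 × 35) = 760 × 9943.2 / 10668.2 ≈ 708.35 mm ≈ 0.708 m.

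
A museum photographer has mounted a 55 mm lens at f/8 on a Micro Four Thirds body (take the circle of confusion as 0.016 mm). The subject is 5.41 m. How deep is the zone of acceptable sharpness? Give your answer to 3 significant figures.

2.58 m

Hyperfocal distance H = f²/(N·c) + f = 55²/(8 × 0.016) + 55 = 3025/0.128 + 55 ≈ 23687.8 mm ≈ 23.69 m.
Near limit Dn = s·(H − f)/(H + s − 2f) = 5410 × (23687.8 − 55) / (23687.8 + 5410 − 2 × 55) = 5410 × 23632.8 / 28987.8 ≈ 4410.6 mm.
Far limit Df = s·(H − f)/(H − s) = 5410 × (23687.8 − 55) / (23687.8 − 5410) = 5410 × 23632.8 / 18277.8 ≈ 6995.0 mm.
Depth of field = Df − Dn = 6995.0 − 4410.6 ≈ 2584.4 mm ≈ 2.58 m.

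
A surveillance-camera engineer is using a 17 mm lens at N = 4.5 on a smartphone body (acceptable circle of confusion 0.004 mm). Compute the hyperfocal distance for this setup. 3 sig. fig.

Hyperfocal distance H = f²/(N·c) + f = 17²/(4.5 × 0.004) + 17 = 289/0.018 + 17 ≈ 16072.6 mm ≈ 16.1 m.

16.1 m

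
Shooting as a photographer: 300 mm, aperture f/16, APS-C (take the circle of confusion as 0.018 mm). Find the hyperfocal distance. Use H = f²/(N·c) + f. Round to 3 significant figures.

313 m

Hyperfocal distance H = f²/(N·c) + f = 300²/(16 × 0.018) + 300 = 90000/0.288 + 300 ≈ 312800.0 mm ≈ 313 m.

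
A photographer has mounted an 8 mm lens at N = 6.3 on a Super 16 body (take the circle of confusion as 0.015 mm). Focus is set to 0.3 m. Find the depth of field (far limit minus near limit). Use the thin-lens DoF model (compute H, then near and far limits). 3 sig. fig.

Hyperfocal distance H = f²/(N·c) + f = 8²/(6.3 × 0.015) + 8 = 64/0.0945 + 8 ≈ 685.2 mm ≈ 0.685 m.
Near limit Dn = s·(H − f)/(H + s − 2f) = 300 × (685.2 − 8) / (685.2 + 300 − 2 × 8) = 300 × 677.2 / 969.2 ≈ 209.62 mm.
Far limit Df = s·(H − f)/(H − s) = 300 × (685.2 − 8) / (685.2 − 300) = 300 × 677.2 / 385.2 ≈ 527.39 mm.
Depth of field = Df − Dn = 527.39 − 209.62 ≈ 317.77 mm.

318 mm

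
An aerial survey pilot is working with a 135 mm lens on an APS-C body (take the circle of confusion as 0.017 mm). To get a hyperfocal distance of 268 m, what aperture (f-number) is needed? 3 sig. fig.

Rearrange H = f²/(N·c) + f for N: N = f² / ((H − f)·c).
N = 135² / ((268000 − 135) × 0.017) = 18225 / 4554 ≈ 4.

f/4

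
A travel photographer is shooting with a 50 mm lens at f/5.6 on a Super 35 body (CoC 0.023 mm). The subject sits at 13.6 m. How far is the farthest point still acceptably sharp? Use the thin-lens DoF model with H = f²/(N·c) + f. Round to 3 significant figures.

45.0 m

Hyperfocal distance H = f²/(N·c) + f = 50²/(5.6 × 0.023) + 50 = 2500/0.1288 + 50 ≈ 19459.9 mm ≈ 19.46 m.
Far limit Df = s·(H − f)/(H − s) = 13600 × (19459.9 − 50) / (19459.9 − 13600) = 13600 × 19409.9 / 5859.9 ≈ 45047 mm ≈ 45.0 m.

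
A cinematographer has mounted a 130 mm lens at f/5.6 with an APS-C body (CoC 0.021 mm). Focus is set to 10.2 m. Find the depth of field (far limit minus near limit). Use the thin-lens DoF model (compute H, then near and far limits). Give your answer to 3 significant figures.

Hyperfocal distance H = f²/(N·c) + f = 130²/(5.6 × 0.021) + 130 = 16900/0.1176 + 130 ≈ 143837.5 mm ≈ 143.8 m.
Near limit Dn = s·(H − f)/(H + s − 2f) = 10200 × (143837.5 − 130) / (143837.5 + 10200 − 2 × 130) = 10200 × 143707.5 / 153777.5 ≈ 9532.1 mm.
Far limit Df = s·(H − f)/(H − s) = 10200 × (143837.5 − 130) / (143837.5 − 10200) = 10200 × 143707.5 / 133637.5 ≈ 10968.6 mm.
Depth of field = Df − Dn = 10968.6 − 9532.1 ≈ 1436.5 mm ≈ 1.44 m.

1.44 m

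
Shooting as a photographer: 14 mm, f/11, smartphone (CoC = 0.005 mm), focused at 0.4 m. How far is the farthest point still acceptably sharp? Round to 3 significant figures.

Hyperfocal distance H = f²/(N·c) + f = 14²/(11 × 0.005) + 14 = 196/0.055 + 14 ≈ 3577.6 mm ≈ 3.578 m.
Far limit Df = s·(H − f)/(H − s) = 400 × (3577.6 − 14) / (3577.6 − 400) = 400 × 3563.6 / 3177.6 ≈ 448.59 mm.

449 mm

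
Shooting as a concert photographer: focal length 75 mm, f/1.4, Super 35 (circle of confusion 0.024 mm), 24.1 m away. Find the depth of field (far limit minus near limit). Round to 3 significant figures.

Hyperfocal distance H = f²/(N·c) + f = 75²/(1.4 × 0.024) + 75 = 5625/0.0336 + 75 ≈ 167485.7 mm ≈ 167.5 m.
Near limit Dn = s·(H − f)/(H + s − 2f) = 24100 × (167485.7 − 75) / (167485.7 + 24100 − 2 × 75) = 24100 × 167410.7 / 191435.7 ≈ 21075.5 mm.
Far limit Df = s·(H − f)/(H − s) = 24100 × (167485.7 − 75) / (167485.7 − 24100) = 24100 × 167410.7 / 143385.7 ≈ 28138.1 mm.
Depth of field = Df − Dn = 28138.1 − 21075.5 ≈ 7062.6 mm ≈ 7.06 m.

7.06 m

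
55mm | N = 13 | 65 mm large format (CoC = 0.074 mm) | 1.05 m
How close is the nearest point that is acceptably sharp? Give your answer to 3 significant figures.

Hyperfocal distance H = f²/(N·c) + f = 55²/(13 × 0.074) + 55 = 3025/0.962 + 55 ≈ 3199.5 mm ≈ 3.199 m.
Near limit Dn = s·(H − f)/(H + s − 2f) = 1050 × (3199.5 − 55) / (3199.5 + 1050 − 2 × 55) = 1050 × 3144.5 / 4139.5 ≈ 797.61 mm ≈ 0.798 m.

0.798 m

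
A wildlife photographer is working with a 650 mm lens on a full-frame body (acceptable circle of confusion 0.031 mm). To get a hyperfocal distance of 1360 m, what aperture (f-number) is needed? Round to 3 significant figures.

Rearrange H = f²/(N·c) + f for N: N = f² / ((H − f)·c).
N = 650² / ((1360000 − 650) × 0.031) = 422500 / 42140 ≈ 10.

f/10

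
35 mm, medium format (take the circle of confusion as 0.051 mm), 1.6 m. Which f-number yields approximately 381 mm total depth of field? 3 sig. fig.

Write h = H − f = f²/(N·c). The thin-lens limits are Dn = s·h/(h + (s−f)) and Df = s·h/(h − (s−f)), so DoF = Df − Dn = 2·s·(s−f)·h / (h² − (s−f)²).
That is a quadratic in h: DoF·h² − 2·s·(s−f)·h − DoF·(s−f)² = 0 ⇒ h = (s−f)·(s + √(s² + DoF²)) / DoF = 1565 × (1600 + √(1600² + 381²)) / 381 = 1565 × (1600 + 1644.74) / 381 ≈ 13328 mm.
Then N = f²/(c·h) = 35² / (0.051 × 13328) = 1225 / 679.73 ≈ 1.80.

f/1.80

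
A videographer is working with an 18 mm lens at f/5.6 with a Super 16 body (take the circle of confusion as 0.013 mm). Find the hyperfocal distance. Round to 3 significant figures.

4.47 m

Hyperfocal distance H = f²/(N·c) + f = 18²/(5.6 × 0.013) + 18 = 324/0.0728 + 18 ≈ 4468.5 mm ≈ 4.47 m.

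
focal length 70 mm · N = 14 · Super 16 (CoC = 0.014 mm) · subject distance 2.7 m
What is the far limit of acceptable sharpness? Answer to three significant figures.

3.02 m

Hyperfocal distance H = f²/(N·c) + f = 70²/(14 × 0.014) + 70 = 4900/0.196 + 70 ≈ 25070.0 mm ≈ 25.07 m.
Far limit Df = s·(H − f)/(H − s) = 2700 × (25070.0 − 70) / (25070.0 − 2700) = 2700 × 25000.0 / 22370.0 ≈ 3017.4 mm ≈ 3.02 m.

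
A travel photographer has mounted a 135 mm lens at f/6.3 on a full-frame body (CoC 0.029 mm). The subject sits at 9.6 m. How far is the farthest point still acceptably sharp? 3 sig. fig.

10.6 m

Hyperfocal distance H = f²/(N·c) + f = 135²/(6.3 × 0.029) + 135 = 18225/0.1827 + 135 ≈ 99888.7 mm ≈ 99.89 m.
Far limit Df = s·(H − f)/(H − s) = 9600 × (99888.7 − 135) / (99888.7 − 9600) = 9600 × 99753.7 / 90288.7 ≈ 10606 mm ≈ 10.6 m.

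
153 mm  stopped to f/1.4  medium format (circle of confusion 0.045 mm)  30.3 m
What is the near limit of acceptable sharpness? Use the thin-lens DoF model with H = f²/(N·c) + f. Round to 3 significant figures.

28.0 m

Hyperfocal distance H = f²/(N·c) + f = 153²/(1.4 × 0.045) + 153 = 23409/0.063 + 153 ≈ 371724.4 mm ≈ 371.7 m.
Near limit Dn = s·(H − f)/(H + s − 2f) = 30300 × (371724.4 − 153) / (371724.4 + 30300 − 2 × 153) = 30300 × 371571.4 / 401718.4 ≈ 28026 mm ≈ 28.0 m.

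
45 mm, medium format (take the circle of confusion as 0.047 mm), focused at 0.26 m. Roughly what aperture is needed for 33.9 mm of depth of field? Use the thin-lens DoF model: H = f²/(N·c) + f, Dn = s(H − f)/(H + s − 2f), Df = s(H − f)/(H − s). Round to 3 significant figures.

Write h = H − f = f²/(N·c). The thin-lens limits are Dn = s·h/(h + (s−f)) and Df = s·h/(h − (s−f)), so DoF = Df − Dn = 2·s·(s−f)·h / (h² − (s−f)²).
That is a quadratic in h: DoF·h² − 2·s·(s−f)·h − DoF·(s−f)² = 0 ⇒ h = (s−f)·(s + √(s² + DoF²)) / DoF = 215 × (260 + √(260² + 33.9²)) / 33.9 = 215 × (260 + 262.201) / 33.9 ≈ 3311.9 mm.
Then N = f²/(c·h) = 45² / (0.047 × 3311.9) = 2025 / 155.66 ≈ 13.

f/13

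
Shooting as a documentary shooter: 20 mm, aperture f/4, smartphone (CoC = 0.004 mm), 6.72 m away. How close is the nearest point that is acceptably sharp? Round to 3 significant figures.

Hyperfocal distance H = f²/(N·c) + f = 20²/(4 × 0.004) + 20 = 400/0.016 + 20 ≈ 25020.0 mm ≈ 25.02 m.
Near limit Dn = s·(H − f)/(H + s − 2f) = 6720 × (25020.0 − 20) / (25020.0 + 6720 − 2 × 20) = 6720 × 25000.0 / 31700.0 ≈ 5299.7 mm ≈ 5.30 m.

5.30 m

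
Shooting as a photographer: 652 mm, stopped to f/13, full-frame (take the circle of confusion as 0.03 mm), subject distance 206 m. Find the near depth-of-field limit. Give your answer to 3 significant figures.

173 m

Hyperfocal distance H = f²/(N·c) + f = 652²/(13 × 0.03) + 652 = 425104/0.39 + 652 ≈ 1090662.3 mm ≈ 1091 m.
Near limit Dn = s·(H − f)/(H + s − 2f) = 206000 × (1090662.3 − 652) / (1090662.3 + 206000 − 2 × 652) = 206000 × 1090010.3 / 1295358.3 ≈ 173344 mm ≈ 173 m.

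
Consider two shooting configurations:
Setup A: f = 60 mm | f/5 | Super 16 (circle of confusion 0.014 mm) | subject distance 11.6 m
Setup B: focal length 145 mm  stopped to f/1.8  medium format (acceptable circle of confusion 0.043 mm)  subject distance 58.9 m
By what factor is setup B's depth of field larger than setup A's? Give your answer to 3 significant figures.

Setup A: H = 60²/(5×0.014) + 60 ≈ 51488.6 mm; DoF = Df − Dn = 14955.9 − 9474.1 ≈ 5481.8 mm.
Setup B: H = 145²/(1.8×0.043) + 145 ≈ 271785.8 mm; DoF = Df − Dn = 75156 − 48426 ≈ 26730 mm.
Ratio = 26730 / 5481.8 ≈ 4.88.

4.88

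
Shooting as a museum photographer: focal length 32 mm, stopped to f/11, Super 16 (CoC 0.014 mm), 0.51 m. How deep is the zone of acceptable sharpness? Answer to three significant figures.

Hyperfocal distance H = f²/(N·c) + f = 32²/(11 × 0.014) + 32 = 1024/0.154 + 32 ≈ 6681.4 mm ≈ 6.681 m.
Near limit Dn = s·(H − f)/(H + s − 2f) = 510 × (6681.4 − 32) / (6681.4 + 510 − 2 × 32) = 510 × 6649.4 / 7127.4 ≈ 475.797 mm.
Far limit Df = s·(H − f)/(H − s) = 510 × (6681.4 − 32) / (6681.4 − 510) = 510 × 6649.4 / 6171.4 ≈ 549.502 mm.
Depth of field = Df − Dn = 549.502 − 475.797 ≈ 73.705 mm.

73.7 mm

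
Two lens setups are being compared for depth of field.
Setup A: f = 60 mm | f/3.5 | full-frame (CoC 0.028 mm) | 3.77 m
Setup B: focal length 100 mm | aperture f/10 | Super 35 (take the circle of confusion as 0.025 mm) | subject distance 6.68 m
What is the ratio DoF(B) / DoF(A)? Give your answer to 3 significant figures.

Setup A: H = 60²/(3.5×0.028) + 60 ≈ 36794.7 mm; DoF = Df − Dn = 4193.52 − 3424.18 ≈ 769.34 mm.
Setup B: H = 100²/(10×0.025) + 100 ≈ 40100.0 mm; DoF = Df − Dn = 7995.2 − 5736.4 ≈ 2258.8 mm.
Ratio = 2258.8 / 769.34 ≈ 2.94.

2.94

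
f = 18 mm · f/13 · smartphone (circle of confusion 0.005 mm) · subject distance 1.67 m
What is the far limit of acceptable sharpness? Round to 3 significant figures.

Hyperfocal distance H = f²/(N·c) + f = 18²/(13 × 0.005) + 18 = 324/0.065 + 18 ≈ 5002.6 mm ≈ 5.003 m.
Far limit Df = s·(H − f)/(H − s) = 1670 × (5002.6 − 18) / (5002.6 − 1670) = 1670 × 4984.6 / 3332.6 ≈ 2497.8 mm ≈ 2.50 m.

2.50 m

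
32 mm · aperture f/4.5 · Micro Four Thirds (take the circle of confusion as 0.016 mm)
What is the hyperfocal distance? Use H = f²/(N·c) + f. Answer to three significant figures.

Hyperfocal distance H = f²/(N·c) + f = 32²/(4.5 × 0.016) + 32 = 1024/0.072 + 32 ≈ 14254.2 mm ≈ 14.3 m.

14.3 m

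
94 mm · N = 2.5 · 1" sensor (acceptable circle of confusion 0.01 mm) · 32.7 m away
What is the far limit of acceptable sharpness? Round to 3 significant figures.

Hyperfocal distance H = f²/(N·c) + f = 94²/(2.5 × 0.01) + 94 = 8836/0.025 + 94 ≈ 353534.0 mm ≈ 353.5 m.
Far limit Df = s·(H − f)/(H − s) = 32700 × (353534.0 − 94) / (353534.0 − 32700) = 32700 × 353440.0 / 320834.0 ≈ 36023 mm ≈ 36.0 m.

36.0 m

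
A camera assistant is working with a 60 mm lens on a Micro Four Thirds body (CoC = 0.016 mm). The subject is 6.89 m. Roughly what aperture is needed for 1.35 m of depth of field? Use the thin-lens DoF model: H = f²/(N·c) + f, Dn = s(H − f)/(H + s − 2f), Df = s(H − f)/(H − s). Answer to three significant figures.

Write h = H − f = f²/(N·c). The thin-lens limits are Dn = s·h/(h + (s−f)) and Df = s·h/(h − (s−f)), so DoF = Df − Dn = 2·s·(s−f)·h / (h² − (s−f)²).
That is a quadratic in h: DoF·h² − 2·s·(s−f)·h − DoF·(s−f)² = 0 ⇒ h = (s−f)·(s + √(s² + DoF²)) / DoF = 6830 × (6890 + √(6890² + 1350²)) / 1350 = 6830 × (6890 + 7021.01) / 1350 ≈ 70379 mm.
Then N = f²/(c·h) = 60² / (0.016 × 70379) = 3600 / 1126.1 ≈ 3.20.

f/3.20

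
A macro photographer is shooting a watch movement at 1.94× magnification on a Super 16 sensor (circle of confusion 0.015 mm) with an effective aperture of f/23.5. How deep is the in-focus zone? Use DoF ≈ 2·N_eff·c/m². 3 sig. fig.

0.187 mm

At magnification m, DoF ≈ 2·N_eff·c/m² = 2 × 23.5 × 0.015 / 1.94² = 0.705 / 3.764 ≈ 0.187 mm.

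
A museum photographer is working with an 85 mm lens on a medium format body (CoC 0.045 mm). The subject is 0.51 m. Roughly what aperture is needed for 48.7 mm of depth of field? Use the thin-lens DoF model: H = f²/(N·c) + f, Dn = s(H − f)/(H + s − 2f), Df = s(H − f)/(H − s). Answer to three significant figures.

Write h = H − f = f²/(N·c). The thin-lens limits are Dn = s·h/(h + (s−f)) and Df = s·h/(h − (s−f)), so DoF = Df − Dn = 2·s·(s−f)·h / (h² − (s−f)²).
That is a quadratic in h: DoF·h² − 2·s·(s−f)·h − DoF·(s−f)² = 0 ⇒ h = (s−f)·(s + √(s² + DoF²)) / DoF = 425 × (510 + √(510² + 48.7²)) / 48.7 = 425 × (510 + 512.320) / 48.7 ≈ 8921.7 mm.
Then N = f²/(c·h) = 85² / (0.045 × 8921.7) = 7225 / 401.48 ≈ 18.

f/18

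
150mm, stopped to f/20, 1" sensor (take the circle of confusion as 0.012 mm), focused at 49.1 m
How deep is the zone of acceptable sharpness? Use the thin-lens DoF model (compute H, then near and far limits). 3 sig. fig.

70.5 m

Hyperfocal distance H = f²/(N·c) + f = 150²/(20 × 0.012) + 150 = 22500/0.24 + 150 ≈ 93900.0 mm ≈ 93.90 m.
Near limit Dn = s·(H − f)/(H + s − 2f) = 49100 × (93900.0 − 150) / (93900.0 + 49100 − 2 × 150) = 49100 × 93750.0 / 142700.0 ≈ 32257 mm.
Far limit Df = s·(H − f)/(H − s) = 49100 × (93900.0 − 150) / (93900.0 − 49100) = 49100 × 93750.0 / 44800.0 ≈ 102748 mm.
Depth of field = Df − Dn = 102748 − 32257 ≈ 70491 mm ≈ 70.5 m.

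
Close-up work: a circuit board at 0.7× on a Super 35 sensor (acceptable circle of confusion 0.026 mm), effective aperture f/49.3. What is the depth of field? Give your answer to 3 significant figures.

At magnification m, DoF ≈ 2·N_eff·c/m² = 2 × 49.3 × 0.026 / 0.7² = 2.564 / 0.49 ≈ 5.23 mm.

5.23 mm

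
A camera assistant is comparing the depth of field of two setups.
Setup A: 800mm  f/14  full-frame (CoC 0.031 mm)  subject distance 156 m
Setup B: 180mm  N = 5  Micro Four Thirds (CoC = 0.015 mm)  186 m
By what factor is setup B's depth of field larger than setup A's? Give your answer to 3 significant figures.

5.91

Setup A: H = 800²/(14×0.031) + 800 ≈ 1475454.4 mm; DoF = Df − Dn = 174349 − 141145 ≈ 33204 mm.
Setup B: H = 180²/(5×0.015) + 180 ≈ 432180.0 mm; DoF = Df − Dn = 326395 − 130057 ≈ 196338 mm.
Ratio = 196338 / 33204 ≈ 5.91.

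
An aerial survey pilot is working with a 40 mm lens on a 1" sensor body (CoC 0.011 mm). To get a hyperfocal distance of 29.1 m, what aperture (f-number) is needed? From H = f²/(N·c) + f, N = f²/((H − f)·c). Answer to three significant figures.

f/5.01

Rearrange H = f²/(N·c) + f for N: N = f² / ((H − f)·c).
N = 40² / ((29100 − 40) × 0.011) = 1600 / 319.7 ≈ 5.01.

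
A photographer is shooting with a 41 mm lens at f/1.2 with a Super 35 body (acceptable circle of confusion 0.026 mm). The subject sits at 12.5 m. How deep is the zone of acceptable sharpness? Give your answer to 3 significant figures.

Hyperfocal distance H = f²/(N·c) + f = 41²/(1.2 × 0.026) + 41 = 1681/0.0312 + 41 ≈ 53919.2 mm ≈ 53.92 m.
Near limit Dn = s·(H − f)/(H + s − 2f) = 12500 × (53919.2 − 41) / (53919.2 + 12500 − 2 × 41) = 12500 × 53878.2 / 66337.2 ≈ 10152.3 mm.
Far limit Df = s·(H − f)/(H − s) = 12500 × (53919.2 − 41) / (53919.2 − 12500) = 12500 × 53878.2 / 41419.2 ≈ 16260.0 mm.
Depth of field = Df − Dn = 16260.0 − 10152.3 ≈ 6107.7 mm ≈ 6.11 m.

6.11 m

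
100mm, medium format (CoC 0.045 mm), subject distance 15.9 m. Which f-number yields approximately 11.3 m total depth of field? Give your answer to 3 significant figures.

f/4.49

Write h = H − f = f²/(N·c). The thin-lens limits are Dn = s·h/(h + (s−f)) and Df = s·h/(h − (s−f)), so DoF = Df − Dn = 2·s·(s−f)·h / (h² − (s−f)²).
That is a quadratic in h: DoF·h² − 2·s·(s−f)·h − DoF·(s−f)² = 0 ⇒ h = (s−f)·(s + √(s² + DoF²)) / DoF = 15800 × (15900 + √(15900² + 11300²)) / 11300 = 15800 × (15900 + 19506.4) / 11300 ≈ 49506 mm.
Then N = f²/(c·h) = 100² / (0.045 × 49506) = 10000 / 2227.8 ≈ 4.49.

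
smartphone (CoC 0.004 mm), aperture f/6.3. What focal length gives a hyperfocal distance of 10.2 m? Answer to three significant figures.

From H = f²/(N·c) + f, with f ≪ H: f ≈ √(H·N·c) = √(10200 × 6.3 × 0.004) = √257.04 ≈ 16.03 mm.
The +f correction barely moves this — solving exactly, f² + N·c·f − N·c·H = 0 ⇒ f = (−N·c + √((N·c)² + 4·N·c·H))/2 = (−0.0252 + √1028.2)/2 ≈ 16.020 mm, so f ≈ 16.0 mm.

16.0 mm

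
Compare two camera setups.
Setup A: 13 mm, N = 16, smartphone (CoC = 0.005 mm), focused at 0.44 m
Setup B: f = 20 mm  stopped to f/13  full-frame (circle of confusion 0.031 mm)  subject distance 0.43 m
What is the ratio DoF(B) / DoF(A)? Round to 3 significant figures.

2.31

Setup A: H = 13²/(16×0.005) + 13 ≈ 2125.5 mm; DoF = Df − Dn = 551.47 − 366.02 ≈ 185.45 mm.
Setup B: H = 20²/(13×0.031) + 20 ≈ 1012.6 mm; DoF = Df − Dn = 732.63 − 304.30 ≈ 428.33 mm.
Ratio = 428.33 / 185.45 ≈ 2.31.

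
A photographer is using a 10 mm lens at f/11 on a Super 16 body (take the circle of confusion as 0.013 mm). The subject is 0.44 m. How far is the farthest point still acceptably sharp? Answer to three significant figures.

Hyperfocal distance H = f²/(N·c) + f = 10²/(11 × 0.013) + 10 = 100/0.143 + 10 ≈ 709.3 mm ≈ 0.709 m.
Far limit Df = s·(H − f)/(H − s) = 440 × (709.3 − 10) / (709.3 − 440) = 440 × 699.3 / 269.3 ≈ 1142.6 mm ≈ 1.14 m.

1.14 m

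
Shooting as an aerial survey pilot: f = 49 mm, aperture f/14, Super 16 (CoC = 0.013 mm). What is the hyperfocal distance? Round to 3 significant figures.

13.2 m

Hyperfocal distance H = f²/(N·c) + f = 49²/(14 × 0.013) + 49 = 2401/0.182 + 49 ≈ 13241.3 mm ≈ 13.2 m.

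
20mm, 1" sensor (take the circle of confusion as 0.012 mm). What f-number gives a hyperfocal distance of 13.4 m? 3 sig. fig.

f/2.49

Rearrange H = f²/(N·c) + f for N: N = f² / ((H − f)·c).
N = 20² / ((13400 − 20) × 0.012) = 400 / 160.6 ≈ 2.49.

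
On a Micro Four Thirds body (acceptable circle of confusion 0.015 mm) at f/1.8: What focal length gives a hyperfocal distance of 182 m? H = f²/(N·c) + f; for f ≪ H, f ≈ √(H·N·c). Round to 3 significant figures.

70.1 mm

From H = f²/(N·c) + f, with f ≪ H: f ≈ √(H·N·c) = √(182000 × 1.8 × 0.015) = √4914.0 ≈ 70.10 mm.
The +f correction barely moves this — solving exactly, f² + N·c·f − N·c·H = 0 ⇒ f = (−N·c + √((N·c)² + 4·N·c·H))/2 = (−0.027 + √19656)/2 ≈ 70.086 mm, so f ≈ 70.1 mm.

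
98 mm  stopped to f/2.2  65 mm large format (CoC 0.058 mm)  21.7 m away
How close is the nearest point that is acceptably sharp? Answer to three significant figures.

Hyperfocal distance H = f²/(N·c) + f = 98²/(2.2 × 0.058) + 98 = 9604/0.1276 + 98 ≈ 75364.5 mm ≈ 75.36 m.
Near limit Dn = s·(H − f)/(H + s − 2f) = 21700 × (75364.5 − 98) / (75364.5 + 21700 − 2 × 98) = 21700 × 75266.5 / 96868.5 ≈ 16861 mm ≈ 16.9 m.

16.9 m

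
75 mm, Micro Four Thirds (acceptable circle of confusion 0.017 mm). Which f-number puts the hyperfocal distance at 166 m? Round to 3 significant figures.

f/1.99

Rearrange H = f²/(N·c) + f for N: N = f² / ((H − f)·c).
N = 75² / ((166000 − 75) × 0.017) = 5625 / 2821 ≈ 1.99.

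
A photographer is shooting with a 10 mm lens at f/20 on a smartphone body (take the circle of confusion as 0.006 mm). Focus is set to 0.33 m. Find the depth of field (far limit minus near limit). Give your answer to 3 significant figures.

Hyperfocal distance H = f²/(N·c) + f = 10²/(20 × 0.006) + 10 = 100/0.12 + 10 ≈ 843.3 mm ≈ 0.843 m.
Near limit Dn = s·(H − f)/(H + s − 2f) = 330 × (843.3 − 10) / (843.3 + 330 − 2 × 10) = 330 × 833.3 / 1153.3 ≈ 238.44 mm.
Far limit Df = s·(H − f)/(H − s) = 330 × (843.3 − 10) / (843.3 − 330) = 330 × 833.3 / 513.3 ≈ 535.71 mm.
Depth of field = Df − Dn = 535.71 − 238.44 ≈ 297.27 mm.

297 mm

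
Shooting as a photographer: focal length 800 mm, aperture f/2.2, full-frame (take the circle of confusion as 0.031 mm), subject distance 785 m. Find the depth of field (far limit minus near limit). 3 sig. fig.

Hyperfocal distance H = f²/(N·c) + f = 800²/(2.2 × 0.031) + 800 = 640000/0.0682 + 800 ≈ 9384964.2 mm ≈ 9385 m.
Near limit Dn = s·(H − f)/(H + s − 2f) = 785000 × (9384964.2 − 800) / (9384964.2 + 785000 − 2 × 800) = 785000 × 9384164.2 / 10168364.2 ≈ 724460 mm.
Far limit Df = s·(H − f)/(H − s) = 785000 × (9384964.2 − 800) / (9384964.2 − 785000) = 785000 × 9384164.2 / 8599964.2 ≈ 856581 mm.
Depth of field = Df − Dn = 856581 − 724460 ≈ 132121 mm ≈ 132 m.

132 m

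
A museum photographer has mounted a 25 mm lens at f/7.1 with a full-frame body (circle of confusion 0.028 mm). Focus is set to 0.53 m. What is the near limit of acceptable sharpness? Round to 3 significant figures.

Hyperfocal distance H = f²/(N·c) + f = 25²/(7.1 × 0.028) + 25 = 625/0.1988 + 25 ≈ 3168.9 mm ≈ 3.169 m.
Near limit Dn = s·(H − f)/(H + s − 2f) = 530 × (3168.9 − 25) / (3168.9 + 530 − 2 × 25) = 530 × 3143.9 / 3648.9 ≈ 456.65 mm.

457 mm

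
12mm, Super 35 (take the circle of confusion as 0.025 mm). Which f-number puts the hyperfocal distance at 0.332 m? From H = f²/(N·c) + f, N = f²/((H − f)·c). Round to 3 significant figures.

Rearrange H = f²/(N·c) + f for N: N = f² / ((H − f)·c).
N = 12² / ((332 − 12) × 0.025) = 144 / 8.000 ≈ 18.

f/18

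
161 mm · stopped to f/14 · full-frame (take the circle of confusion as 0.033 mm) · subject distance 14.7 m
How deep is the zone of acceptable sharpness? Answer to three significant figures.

8.17 m

Hyperfocal distance H = f²/(N·c) + f = 161²/(14 × 0.033) + 161 = 25921/0.462 + 161 ≈ 56267.1 mm ≈ 56.27 m.
Near limit Dn = s·(H − f)/(H + s − 2f) = 14700 × (56267.1 − 161) / (56267.1 + 14700 − 2 × 161) = 14700 × 56106.1 / 70645.1 ≈ 11674.7 mm.
Far limit Df = s·(H − f)/(H − s) = 14700 × (56267.1 − 161) / (56267.1 − 14700) = 14700 × 56106.1 / 41567.1 ≈ 19841.7 mm.
Depth of field = Df − Dn = 19841.7 − 11674.7 ≈ 8167.0 mm ≈ 8.17 m.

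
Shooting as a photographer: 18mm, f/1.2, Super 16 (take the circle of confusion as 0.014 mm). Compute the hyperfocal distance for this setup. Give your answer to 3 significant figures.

19.3 m

Hyperfocal distance H = f²/(N·c) + f = 18²/(1.2 × 0.014) + 18 = 324/0.0168 + 18 ≈ 19303.7 mm ≈ 19.3 m.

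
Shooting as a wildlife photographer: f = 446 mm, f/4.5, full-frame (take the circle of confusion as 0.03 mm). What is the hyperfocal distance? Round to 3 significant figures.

Hyperfocal distance H = f²/(N·c) + f = 446²/(4.5 × 0.03) + 446 = 198916/0.135 + 446 ≈ 1473897.9 mm ≈ 1470 m.

1470 m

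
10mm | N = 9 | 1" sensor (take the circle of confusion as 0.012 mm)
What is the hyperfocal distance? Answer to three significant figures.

Hyperfocal distance H = f²/(N·c) + f = 10²/(9 × 0.012) + 10 = 100/0.108 + 10 ≈ 935.9 mm ≈ 0.936 m.

0.936 m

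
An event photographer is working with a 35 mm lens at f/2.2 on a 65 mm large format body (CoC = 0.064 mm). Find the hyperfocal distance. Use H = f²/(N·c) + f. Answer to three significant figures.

Hyperfocal distance H = f²/(N·c) + f = 35²/(2.2 × 0.064) + 35 = 1225/0.1408 + 35 ≈ 8735.3 mm ≈ 8.74 m.

8.74 m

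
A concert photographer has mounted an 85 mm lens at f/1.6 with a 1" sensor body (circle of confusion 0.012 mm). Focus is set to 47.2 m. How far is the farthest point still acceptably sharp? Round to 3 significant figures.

54.0 m

Hyperfocal distance H = f²/(N·c) + f = 85²/(1.6 × 0.012) + 85 = 7225/0.0192 + 85 ≈ 376387.1 mm ≈ 376.4 m.
Far limit Df = s·(H − f)/(H − s) = 47200 × (376387.1 − 85) / (376387.1 − 47200) = 47200 × 376302.1 / 329187.1 ≈ 53956 mm ≈ 54.0 m.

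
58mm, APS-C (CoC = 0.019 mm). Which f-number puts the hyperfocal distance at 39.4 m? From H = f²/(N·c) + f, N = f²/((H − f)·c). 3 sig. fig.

Rearrange H = f²/(N·c) + f for N: N = f² / ((H − f)·c).
N = 58² / ((39400 − 58) × 0.019) = 3364 / 747.5 ≈ 4.50.

f/4.50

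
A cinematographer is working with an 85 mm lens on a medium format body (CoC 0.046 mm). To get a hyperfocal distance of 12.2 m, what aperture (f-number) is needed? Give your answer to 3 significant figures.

f/13

Rearrange H = f²/(N·c) + f for N: N = f² / ((H − f)·c).
N = 85² / ((12200 − 85) × 0.046) = 7225 / 557.3 ≈ 13.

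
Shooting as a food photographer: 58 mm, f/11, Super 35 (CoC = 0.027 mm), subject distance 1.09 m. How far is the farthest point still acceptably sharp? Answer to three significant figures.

1.20 m

Hyperfocal distance H = f²/(N·c) + f = 58²/(11 × 0.027) + 58 = 3364/0.297 + 58 ≈ 11384.6 mm ≈ 11.38 m.
Far limit Df = s·(H − f)/(H − s) = 1090 × (11384.6 − 58) / (11384.6 − 1090) = 1090 × 11326.6 / 10294.6 ≈ 1199.3 mm ≈ 1.20 m.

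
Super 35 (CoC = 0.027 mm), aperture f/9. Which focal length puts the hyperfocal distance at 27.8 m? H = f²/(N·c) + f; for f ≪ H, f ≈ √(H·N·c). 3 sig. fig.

From H = f²/(N·c) + f, with f ≪ H: f ≈ √(H·N·c) = √(27800 × 9 × 0.027) = √6755.4 ≈ 82.19 mm.
Exact: f² + N·c·f − N·c·H = 0 ⇒ f = (−N·c + √((N·c)² + 4·N·c·H))/2 = (−0.243 + √27022)/2 ≈ 82.070 mm ≈ 82.1 mm.

82.1 mm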